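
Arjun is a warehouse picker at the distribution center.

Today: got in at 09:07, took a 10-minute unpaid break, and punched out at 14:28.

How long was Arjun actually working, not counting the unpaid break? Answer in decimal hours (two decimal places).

5.18 hours

Today: 09:07–14:28 = 5 h 21 min; less 10 min break → 5 h 11 min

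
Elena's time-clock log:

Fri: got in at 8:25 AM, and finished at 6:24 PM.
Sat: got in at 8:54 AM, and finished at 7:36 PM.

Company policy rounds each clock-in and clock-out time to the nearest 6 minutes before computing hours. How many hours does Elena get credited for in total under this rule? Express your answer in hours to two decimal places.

Fri: in 8:25 AM→8:24 AM, out 6:24 PM→6:24 PM; 10 h 0 min
Sat: in 8:54 AM→8:54 AM, out 7:36 PM→7:36 PM; 10 h 42 min
Total credited: 20 h 42 min.

20.70 hours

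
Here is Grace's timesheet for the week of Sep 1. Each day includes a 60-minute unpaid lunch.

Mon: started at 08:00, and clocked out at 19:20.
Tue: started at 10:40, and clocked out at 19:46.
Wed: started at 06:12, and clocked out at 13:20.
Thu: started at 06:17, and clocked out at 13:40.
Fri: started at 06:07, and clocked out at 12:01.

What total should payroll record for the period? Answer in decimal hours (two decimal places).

35.85 hours

Mon: 08:00–19:20 = 11 h 20 min; less 60 min break → 10 h 20 min
Tue: 10:40–19:46 = 9 h 6 min; less 60 min break → 8 h 6 min
Wed: 06:12–13:20 = 7 h 8 min; less 60 min break → 6 h 8 min
Thu: 06:17–13:40 = 7 h 23 min; less 60 min break → 6 h 23 min
Fri: 06:07–12:01 = 5 h 54 min; less 60 min break → 4 h 54 min
Total: 10 h 20 min + 8 h 6 min + 6 h 8 min + 6 h 23 min + 4 h 54 min = 35 h 51 min.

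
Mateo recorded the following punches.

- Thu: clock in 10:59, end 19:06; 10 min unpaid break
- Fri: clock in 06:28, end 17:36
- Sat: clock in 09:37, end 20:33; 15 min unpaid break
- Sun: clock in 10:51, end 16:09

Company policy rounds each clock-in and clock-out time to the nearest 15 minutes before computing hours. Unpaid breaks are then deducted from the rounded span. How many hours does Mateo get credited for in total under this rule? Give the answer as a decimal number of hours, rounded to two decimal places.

Thu: in 10:59→11:00, out 19:06→19:00; 8 h 0 min − 10 min = 7 h 50 min
Fri: in 06:28→06:30, out 17:36→17:30; 11 h 0 min
Sat: in 09:37→09:30, out 20:33→20:30; 11 h 0 min − 15 min = 10 h 45 min
Sun: in 10:51→10:45, out 16:09→16:15; 5 h 30 min
Total credited: 35 h 5 min.

35.08 hours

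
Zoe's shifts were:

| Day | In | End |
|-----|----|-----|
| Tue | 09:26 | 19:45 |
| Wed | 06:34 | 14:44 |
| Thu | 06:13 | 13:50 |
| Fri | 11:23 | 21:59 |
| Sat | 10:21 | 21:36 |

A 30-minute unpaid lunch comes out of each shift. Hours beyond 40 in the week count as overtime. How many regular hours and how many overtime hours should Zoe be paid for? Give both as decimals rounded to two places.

Regular 40.00 hours, overtime 5.45 hours

Tue: 09:26–19:45 = 10 h 19 min; less 30 min break → 9 h 49 min
Wed: 06:34–14:44 = 8 h 10 min; less 30 min break → 7 h 40 min
Thu: 06:13–13:50 = 7 h 37 min; less 30 min break → 7 h 7 min
Fri: 11:23–21:59 = 10 h 36 min; less 30 min break → 10 h 6 min
Sat: 10:21–21:36 = 11 h 15 min; less 30 min break → 10 h 45 min
Total worked: 45 h 27 min = 45.45 h.
Threshold 40 h → overtime 5 h 27 min, regular 40 h 0 min.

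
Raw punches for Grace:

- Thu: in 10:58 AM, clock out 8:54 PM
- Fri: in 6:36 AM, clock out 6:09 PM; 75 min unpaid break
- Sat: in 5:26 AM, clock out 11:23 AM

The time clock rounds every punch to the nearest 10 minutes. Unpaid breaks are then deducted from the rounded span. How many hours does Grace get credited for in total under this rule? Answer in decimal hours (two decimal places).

Thu: in 10:58 AM→11:00 AM, out 8:54 PM→8:50 PM; 9 h 50 min
Fri: in 6:36 AM→6:40 AM, out 6:09 PM→6:10 PM; 11 h 30 min − 75 min = 10 h 15 min
Sat: in 5:26 AM→5:30 AM, out 11:23 AM→11:20 AM; 5 h 50 min
Total credited: 25 h 55 min.

25.92 hours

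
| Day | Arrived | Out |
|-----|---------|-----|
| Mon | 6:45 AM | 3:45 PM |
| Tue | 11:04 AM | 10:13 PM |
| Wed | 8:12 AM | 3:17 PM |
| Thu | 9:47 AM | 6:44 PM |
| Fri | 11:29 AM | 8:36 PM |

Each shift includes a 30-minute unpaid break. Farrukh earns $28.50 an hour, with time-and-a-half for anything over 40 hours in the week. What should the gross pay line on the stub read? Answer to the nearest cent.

Mon: 6:45 AM–3:45 PM = 9 h 0 min; less 30 min break → 8 h 30 min
Tue: 11:04 AM–10:13 PM = 11 h 9 min; less 30 min break → 10 h 39 min
Wed: 8:12 AM–3:17 PM = 7 h 5 min; less 30 min break → 6 h 35 min
Thu: 9:47 AM–6:44 PM = 8 h 57 min; less 30 min break → 8 h 27 min
Fri: 11:29 AM–8:36 PM = 9 h 7 min; less 30 min break → 8 h 37 min
Total worked: 42 h 48 min = 2568 min.
Regular 40 h 0 min = 2400 min at $28.50/h; overtime 2 h 48 min = 168 min at $42.75/h.
Pay = (2400 × $28.50 + 168 × $42.75) ÷ 60 = $1259.70.

$1259.70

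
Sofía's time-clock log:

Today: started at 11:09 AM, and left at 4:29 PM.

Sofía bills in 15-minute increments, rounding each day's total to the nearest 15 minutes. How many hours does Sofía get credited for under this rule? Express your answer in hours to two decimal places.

5.25 hours

Today: 11:09 AM–4:29 PM = 5 h 20 min → rounds to 5 h 15 min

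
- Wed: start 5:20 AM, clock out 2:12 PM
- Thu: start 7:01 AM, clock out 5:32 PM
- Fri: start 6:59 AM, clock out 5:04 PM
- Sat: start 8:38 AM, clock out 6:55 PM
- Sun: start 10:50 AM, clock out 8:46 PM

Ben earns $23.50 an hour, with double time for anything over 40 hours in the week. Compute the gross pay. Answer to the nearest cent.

$1395.12

Wed: 5:20 AM–2:12 PM = 8 h 52 min
Thu: 7:01 AM–5:32 PM = 10 h 31 min
Fri: 6:59 AM–5:04 PM = 10 h 5 min
Sat: 8:38 AM–6:55 PM = 10 h 17 min
Sun: 10:50 AM–8:46 PM = 9 h 56 min
Total worked: 49 h 41 min = 2981 min.
Regular 40 h 0 min = 2400 min at $23.50/h; overtime 9 h 41 min = 581 min at $47.00/h.
Pay = (2400 × $23.50 + 581 × $47.00) ÷ 60 = $1395.12.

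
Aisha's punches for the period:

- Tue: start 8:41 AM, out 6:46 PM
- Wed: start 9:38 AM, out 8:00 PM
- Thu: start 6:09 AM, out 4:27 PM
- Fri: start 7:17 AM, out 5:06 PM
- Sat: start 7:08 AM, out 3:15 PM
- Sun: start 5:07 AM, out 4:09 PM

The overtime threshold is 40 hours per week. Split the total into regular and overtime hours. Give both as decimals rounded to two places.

Tue: 8:41 AM–6:46 PM = 10 h 5 min
Wed: 9:38 AM–8:00 PM = 10 h 22 min
Thu: 6:09 AM–4:27 PM = 10 h 18 min
Fri: 7:17 AM–5:06 PM = 9 h 49 min
Sat: 7:08 AM–3:15 PM = 8 h 7 min
Sun: 5:07 AM–4:09 PM = 11 h 2 min
Total worked: 59 h 43 min = 59.72 h.
Threshold 40 h → overtime 19 h 43 min, regular 40 h 0 min.

Regular 40.00 hours, overtime 19.72 hours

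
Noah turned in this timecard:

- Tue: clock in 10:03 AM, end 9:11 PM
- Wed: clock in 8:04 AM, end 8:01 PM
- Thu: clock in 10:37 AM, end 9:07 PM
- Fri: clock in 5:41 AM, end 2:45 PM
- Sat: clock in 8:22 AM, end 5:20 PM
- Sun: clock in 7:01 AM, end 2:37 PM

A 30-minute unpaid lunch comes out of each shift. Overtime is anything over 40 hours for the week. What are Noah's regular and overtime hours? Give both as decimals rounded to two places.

Tue: 10:03 AM–9:11 PM = 11 h 8 min; less 30 min break → 10 h 38 min
Wed: 8:04 AM–8:01 PM = 11 h 57 min; less 30 min break → 11 h 27 min
Thu: 10:37 AM–9:07 PM = 10 h 30 min; less 30 min break → 10 h 0 min
Fri: 5:41 AM–2:45 PM = 9 h 4 min; less 30 min break → 8 h 34 min
Sat: 8:22 AM–5:20 PM = 8 h 58 min; less 30 min break → 8 h 28 min
Sun: 7:01 AM–2:37 PM = 7 h 36 min; less 30 min break → 7 h 6 min
Total worked: 56 h 13 min = 56.22 h.
Threshold 40 h → overtime 16 h 13 min, regular 40 h 0 min.

Regular 40.00 hours, overtime 16.22 hours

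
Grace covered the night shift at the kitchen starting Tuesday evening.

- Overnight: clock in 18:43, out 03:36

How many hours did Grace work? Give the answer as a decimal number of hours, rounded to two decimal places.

8.88 hours

Overnight: 18:43 → midnight = 5 h 17 min; midnight → 03:36 = 3 h 36 min; span 8 h 53 min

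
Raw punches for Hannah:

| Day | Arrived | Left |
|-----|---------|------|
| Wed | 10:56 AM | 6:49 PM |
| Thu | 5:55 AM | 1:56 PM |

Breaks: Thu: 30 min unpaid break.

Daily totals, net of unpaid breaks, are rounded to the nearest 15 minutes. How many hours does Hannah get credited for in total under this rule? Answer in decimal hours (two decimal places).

Wed: 10:56 AM–6:49 PM = 7 h 53 min → rounds to 8 h 0 min
Thu: 5:55 AM–1:56 PM = 8 h 1 min − 30 min = 7 h 31 min → rounds to 7 h 30 min
Total credited: 15 h 30 min.

15.50 hours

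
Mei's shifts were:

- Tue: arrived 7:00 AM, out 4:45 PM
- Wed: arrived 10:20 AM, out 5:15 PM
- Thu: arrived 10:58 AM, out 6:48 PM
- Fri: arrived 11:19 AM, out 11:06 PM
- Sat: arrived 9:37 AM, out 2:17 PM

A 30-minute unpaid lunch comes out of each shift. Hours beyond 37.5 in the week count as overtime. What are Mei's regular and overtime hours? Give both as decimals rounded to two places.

Regular 37.50 hours, overtime 0.95 hours

Tue: 7:00 AM–4:45 PM = 9 h 45 min; less 30 min break → 9 h 15 min
Wed: 10:20 AM–5:15 PM = 6 h 55 min; less 30 min break → 6 h 25 min
Thu: 10:58 AM–6:48 PM = 7 h 50 min; less 30 min break → 7 h 20 min
Fri: 11:19 AM–11:06 PM = 11 h 47 min; less 30 min break → 11 h 17 min
Sat: 9:37 AM–2:17 PM = 4 h 40 min; less 30 min break → 4 h 10 min
Total worked: 38 h 27 min = 38.45 h.
Threshold 37.5 h → overtime 0 h 57 min, regular 37 h 30 min.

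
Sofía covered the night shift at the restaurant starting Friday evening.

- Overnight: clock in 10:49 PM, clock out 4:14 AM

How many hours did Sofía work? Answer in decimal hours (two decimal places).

5.42 hours

Overnight: 10:49 PM → midnight = 1 h 11 min; midnight → 4:14 AM = 4 h 14 min; span 5 h 25 min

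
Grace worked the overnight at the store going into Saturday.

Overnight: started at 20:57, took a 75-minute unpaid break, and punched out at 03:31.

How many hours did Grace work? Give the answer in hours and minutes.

Overnight: 20:57 → midnight = 3 h 3 min; midnight → 03:31 = 3 h 31 min; span 6 h 34 min; less 75 min break → 5 h 19 min

5 h 19 min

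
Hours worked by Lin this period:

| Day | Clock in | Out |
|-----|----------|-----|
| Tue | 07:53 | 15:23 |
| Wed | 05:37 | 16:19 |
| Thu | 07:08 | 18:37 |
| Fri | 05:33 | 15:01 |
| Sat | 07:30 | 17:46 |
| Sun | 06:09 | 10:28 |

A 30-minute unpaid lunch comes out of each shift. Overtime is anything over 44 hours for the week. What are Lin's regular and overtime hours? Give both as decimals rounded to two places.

Tue: 07:53–15:23 = 7 h 30 min; less 30 min break → 7 h 0 min
Wed: 05:37–16:19 = 10 h 42 min; less 30 min break → 10 h 12 min
Thu: 07:08–18:37 = 11 h 29 min; less 30 min break → 10 h 59 min
Fri: 05:33–15:01 = 9 h 28 min; less 30 min break → 8 h 58 min
Sat: 07:30–17:46 = 10 h 16 min; less 30 min break → 9 h 46 min
Sun: 06:09–10:28 = 4 h 19 min; less 30 min break → 3 h 49 min
Total worked: 50 h 44 min = 50.73 h.
Threshold 44 h → overtime 6 h 44 min, regular 44 h 0 min.

Regular 44.00 hours, overtime 6.73 hours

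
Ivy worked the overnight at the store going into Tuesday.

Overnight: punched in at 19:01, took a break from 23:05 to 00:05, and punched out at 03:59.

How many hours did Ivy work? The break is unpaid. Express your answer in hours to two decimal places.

7.97 hours

Overnight: 19:01 → midnight = 4 h 59 min; midnight → 03:59 = 3 h 59 min; span 8 h 58 min; less 60 min break → 7 h 58 min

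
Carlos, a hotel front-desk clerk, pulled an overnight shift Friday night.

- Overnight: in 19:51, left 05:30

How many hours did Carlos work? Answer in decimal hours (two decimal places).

Overnight: 19:51 → midnight = 4 h 9 min; midnight → 05:30 = 5 h 30 min; span 9 h 39 min

9.65 hours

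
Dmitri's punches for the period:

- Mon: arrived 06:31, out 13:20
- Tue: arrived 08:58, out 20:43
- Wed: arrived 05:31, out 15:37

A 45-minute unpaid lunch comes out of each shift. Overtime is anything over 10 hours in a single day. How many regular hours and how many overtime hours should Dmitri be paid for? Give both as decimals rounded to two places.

Mon: 06:31–13:20 = 6 h 49 min; less 45 min break → 6 h 4 min
Tue: 08:58–20:43 = 11 h 45 min; less 45 min break → 11 h 0 min
Wed: 05:31–15:37 = 10 h 6 min; less 45 min break → 9 h 21 min
Mon reg 6 h 4 min / OT 0 h 0 min; Tue reg 10 h 0 min / OT 1 h 0 min; Wed reg 9 h 21 min / OT 0 h 0 min.
Totals: regular 25 h 25 min, overtime 1 h 0 min.

Regular 25.42 hours, overtime 1.00 hours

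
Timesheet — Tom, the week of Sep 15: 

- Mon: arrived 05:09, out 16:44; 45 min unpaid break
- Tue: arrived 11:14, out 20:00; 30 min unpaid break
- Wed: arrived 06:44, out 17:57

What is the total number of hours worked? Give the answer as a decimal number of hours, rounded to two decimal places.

Mon: 05:09–16:44 = 11 h 35 min; less 45 min break → 10 h 50 min
Tue: 11:14–20:00 = 8 h 46 min; less 30 min break → 8 h 16 min
Wed: 06:44–17:57 = 11 h 13 min
Total: 10 h 50 min + 8 h 16 min + 11 h 13 min = 30 h 19 min.

30.32 hours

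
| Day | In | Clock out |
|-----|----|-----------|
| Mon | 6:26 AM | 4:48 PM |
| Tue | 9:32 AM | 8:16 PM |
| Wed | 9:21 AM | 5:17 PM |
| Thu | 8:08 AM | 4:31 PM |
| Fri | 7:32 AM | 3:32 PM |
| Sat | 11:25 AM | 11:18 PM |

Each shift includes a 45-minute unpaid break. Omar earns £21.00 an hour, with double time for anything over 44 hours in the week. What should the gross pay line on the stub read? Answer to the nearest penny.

£1293.60

Mon: 6:26 AM–4:48 PM = 10 h 22 min; less 45 min break → 9 h 37 min
Tue: 9:32 AM–8:16 PM = 10 h 44 min; less 45 min break → 9 h 59 min
Wed: 9:21 AM–5:17 PM = 7 h 56 min; less 45 min break → 7 h 11 min
Thu: 8:08 AM–4:31 PM = 8 h 23 min; less 45 min break → 7 h 38 min
Fri: 7:32 AM–3:32 PM = 8 h 0 min; less 45 min break → 7 h 15 min
Sat: 11:25 AM–11:18 PM = 11 h 53 min; less 45 min break → 11 h 8 min
Total worked: 52 h 48 min = 3168 min.
Regular 44 h 0 min = 2640 min at £21.00/h; overtime 8 h 48 min = 528 min at £42.00/h.
Pay = (2640 × £21.00 + 528 × £42.00) ÷ 60 = £1293.60.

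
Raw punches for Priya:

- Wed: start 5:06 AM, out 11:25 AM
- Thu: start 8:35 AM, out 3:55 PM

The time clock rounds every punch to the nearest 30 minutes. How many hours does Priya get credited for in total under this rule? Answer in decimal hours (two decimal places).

14.00 hours

Wed: in 5:06 AM→5:00 AM, out 11:25 AM→11:30 AM; 6 h 30 min
Thu: in 8:35 AM→8:30 AM, out 3:55 PM→4:00 PM; 7 h 30 min
Total credited: 14 h 0 min.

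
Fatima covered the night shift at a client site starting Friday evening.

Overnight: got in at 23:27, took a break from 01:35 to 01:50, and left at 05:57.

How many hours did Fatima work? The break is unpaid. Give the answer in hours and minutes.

6 h 15 min

Overnight: 23:27 → midnight = 0 h 33 min; midnight → 05:57 = 5 h 57 min; span 6 h 30 min; less 15 min break → 6 h 15 min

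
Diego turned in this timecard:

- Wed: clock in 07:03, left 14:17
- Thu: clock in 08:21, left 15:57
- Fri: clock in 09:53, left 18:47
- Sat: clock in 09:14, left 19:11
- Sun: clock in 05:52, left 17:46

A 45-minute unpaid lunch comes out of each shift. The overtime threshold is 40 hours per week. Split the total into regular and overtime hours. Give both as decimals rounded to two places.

Regular 40.00 hours, overtime 1.83 hours

Wed: 07:03–14:17 = 7 h 14 min; less 45 min break → 6 h 29 min
Thu: 08:21–15:57 = 7 h 36 min; less 45 min break → 6 h 51 min
Fri: 09:53–18:47 = 8 h 54 min; less 45 min break → 8 h 9 min
Sat: 09:14–19:11 = 9 h 57 min; less 45 min break → 9 h 12 min
Sun: 05:52–17:46 = 11 h 54 min; less 45 min break → 11 h 9 min
Total worked: 41 h 50 min = 41.83 h.
Threshold 40 h → overtime 1 h 50 min, regular 40 h 0 min.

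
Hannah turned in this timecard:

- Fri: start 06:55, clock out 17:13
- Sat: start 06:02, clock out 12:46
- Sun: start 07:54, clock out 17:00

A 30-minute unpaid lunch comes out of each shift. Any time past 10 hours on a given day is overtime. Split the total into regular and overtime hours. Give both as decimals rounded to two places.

Fri: 06:55–17:13 = 10 h 18 min; less 30 min break → 9 h 48 min
Sat: 06:02–12:46 = 6 h 44 min; less 30 min break → 6 h 14 min
Sun: 07:54–17:00 = 9 h 6 min; less 30 min break → 8 h 36 min
Fri reg 9 h 48 min / OT 0 h 0 min; Sat reg 6 h 14 min / OT 0 h 0 min; Sun reg 8 h 36 min / OT 0 h 0 min.
Totals: regular 24 h 38 min, overtime 0 h 0 min.

Regular 24.63 hours, overtime 0.00 hours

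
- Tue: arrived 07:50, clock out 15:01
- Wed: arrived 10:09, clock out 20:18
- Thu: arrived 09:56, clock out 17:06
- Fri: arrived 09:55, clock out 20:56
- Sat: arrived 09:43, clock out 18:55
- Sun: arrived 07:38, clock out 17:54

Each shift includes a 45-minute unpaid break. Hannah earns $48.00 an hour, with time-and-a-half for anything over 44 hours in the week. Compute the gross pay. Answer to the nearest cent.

Tue: 07:50–15:01 = 7 h 11 min; less 45 min break → 6 h 26 min
Wed: 10:09–20:18 = 10 h 9 min; less 45 min break → 9 h 24 min
Thu: 09:56–17:06 = 7 h 10 min; less 45 min break → 6 h 25 min
Fri: 09:55–20:56 = 11 h 1 min; less 45 min break → 10 h 16 min
Sat: 09:43–18:55 = 9 h 12 min; less 45 min break → 8 h 27 min
Sun: 07:38–17:54 = 10 h 16 min; less 45 min break → 9 h 31 min
Total worked: 50 h 29 min = 3029 min.
Regular 44 h 0 min = 2640 min at $48.00/h; overtime 6 h 29 min = 389 min at $72.00/h.
Pay = (2640 × $48.00 + 389 × $72.00) ÷ 60 = $2578.80.

$2578.80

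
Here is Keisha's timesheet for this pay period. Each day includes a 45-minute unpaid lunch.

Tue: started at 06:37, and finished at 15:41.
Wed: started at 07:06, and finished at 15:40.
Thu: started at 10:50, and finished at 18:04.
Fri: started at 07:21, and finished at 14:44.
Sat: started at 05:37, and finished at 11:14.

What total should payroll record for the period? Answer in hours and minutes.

34 h 7 min

Tue: 06:37–15:41 = 9 h 4 min; less 45 min break → 8 h 19 min
Wed: 07:06–15:40 = 8 h 34 min; less 45 min break → 7 h 49 min
Thu: 10:50–18:04 = 7 h 14 min; less 45 min break → 6 h 29 min
Fri: 07:21–14:44 = 7 h 23 min; less 45 min break → 6 h 38 min
Sat: 05:37–11:14 = 5 h 37 min; less 45 min break → 4 h 52 min
Total: 8 h 19 min + 7 h 49 min + 6 h 29 min + 6 h 38 min + 4 h 52 min = 34 h 7 min.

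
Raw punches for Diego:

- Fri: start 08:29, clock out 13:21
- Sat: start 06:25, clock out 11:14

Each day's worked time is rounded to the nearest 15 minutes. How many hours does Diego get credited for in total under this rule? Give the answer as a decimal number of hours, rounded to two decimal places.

9.50 hours

Fri: 08:29–13:21 = 4 h 52 min → rounds to 4 h 45 min
Sat: 06:25–11:14 = 4 h 49 min → rounds to 4 h 45 min
Total credited: 9 h 30 min.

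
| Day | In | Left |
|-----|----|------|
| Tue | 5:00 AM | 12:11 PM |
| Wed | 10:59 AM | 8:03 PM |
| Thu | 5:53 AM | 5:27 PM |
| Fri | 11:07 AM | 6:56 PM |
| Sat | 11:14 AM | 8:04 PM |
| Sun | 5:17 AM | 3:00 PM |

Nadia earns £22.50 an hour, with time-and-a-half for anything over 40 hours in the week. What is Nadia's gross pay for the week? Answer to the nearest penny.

£1378.69

Tue: 5:00 AM–12:11 PM = 7 h 11 min
Wed: 10:59 AM–8:03 PM = 9 h 4 min
Thu: 5:53 AM–5:27 PM = 11 h 34 min
Fri: 11:07 AM–6:56 PM = 7 h 49 min
Sat: 11:14 AM–8:04 PM = 8 h 50 min
Sun: 5:17 AM–3:00 PM = 9 h 43 min
Total worked: 54 h 11 min = 3251 min.
Regular 40 h 0 min = 2400 min at £22.50/h; overtime 14 h 11 min = 851 min at £33.75/h.
Pay = (2400 × £22.50 + 851 × £33.75) ÷ 60 = £1378.69.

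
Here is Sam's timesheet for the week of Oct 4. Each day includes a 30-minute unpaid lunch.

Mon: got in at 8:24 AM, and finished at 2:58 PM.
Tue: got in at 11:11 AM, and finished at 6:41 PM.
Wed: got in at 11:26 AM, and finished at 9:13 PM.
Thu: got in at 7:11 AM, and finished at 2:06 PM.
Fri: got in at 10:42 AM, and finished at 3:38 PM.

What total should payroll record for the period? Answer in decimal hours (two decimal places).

33.20 hours

Mon: 8:24 AM–2:58 PM = 6 h 34 min; less 30 min break → 6 h 4 min
Tue: 11:11 AM–6:41 PM = 7 h 30 min; less 30 min break → 7 h 0 min
Wed: 11:26 AM–9:13 PM = 9 h 47 min; less 30 min break → 9 h 17 min
Thu: 7:11 AM–2:06 PM = 6 h 55 min; less 30 min break → 6 h 25 min
Fri: 10:42 AM–3:38 PM = 4 h 56 min; less 30 min break → 4 h 26 min
Total: 6 h 4 min + 7 h 0 min + 9 h 17 min + 6 h 25 min + 4 h 26 min = 33 h 12 min.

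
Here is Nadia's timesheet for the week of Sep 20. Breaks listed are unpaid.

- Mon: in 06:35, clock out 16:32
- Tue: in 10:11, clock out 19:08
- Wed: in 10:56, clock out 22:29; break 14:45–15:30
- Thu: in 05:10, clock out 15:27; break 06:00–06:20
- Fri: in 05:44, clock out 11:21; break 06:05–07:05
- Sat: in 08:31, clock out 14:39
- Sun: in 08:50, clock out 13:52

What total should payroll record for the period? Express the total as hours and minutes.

55 h 26 min

Mon: 06:35–16:32 = 9 h 57 min
Tue: 10:11–19:08 = 8 h 57 min
Wed: 10:56–22:29 = 11 h 33 min; less 45 min break → 10 h 48 min
Thu: 05:10–15:27 = 10 h 17 min; less 20 min break → 9 h 57 min
Fri: 05:44–11:21 = 5 h 37 min; less 60 min break → 4 h 37 min
Sat: 08:31–14:39 = 6 h 8 min
Sun: 08:50–13:52 = 5 h 2 min
Total: 9 h 57 min + 8 h 57 min + 10 h 48 min + 9 h 57 min + 4 h 37 min + 6 h 8 min + 5 h 2 min = 55 h 26 min.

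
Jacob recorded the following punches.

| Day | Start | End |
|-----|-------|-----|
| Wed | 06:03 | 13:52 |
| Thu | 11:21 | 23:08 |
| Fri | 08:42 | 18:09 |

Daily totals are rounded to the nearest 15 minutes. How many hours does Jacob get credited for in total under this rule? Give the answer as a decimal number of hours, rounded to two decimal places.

Wed: 06:03–13:52 = 7 h 49 min → rounds to 7 h 45 min
Thu: 11:21–23:08 = 11 h 47 min → rounds to 11 h 45 min
Fri: 08:42–18:09 = 9 h 27 min → rounds to 9 h 30 min
Total credited: 29 h 0 min.

29.00 hours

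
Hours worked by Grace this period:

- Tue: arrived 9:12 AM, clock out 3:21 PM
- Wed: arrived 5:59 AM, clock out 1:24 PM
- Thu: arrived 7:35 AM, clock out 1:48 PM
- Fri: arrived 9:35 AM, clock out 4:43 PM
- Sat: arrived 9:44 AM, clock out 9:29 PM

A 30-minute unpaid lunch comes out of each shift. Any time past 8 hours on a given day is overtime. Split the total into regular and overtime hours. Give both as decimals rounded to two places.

Regular 32.92 hours, overtime 3.25 hours

Tue: 9:12 AM–3:21 PM = 6 h 9 min; less 30 min break → 5 h 39 min
Wed: 5:59 AM–1:24 PM = 7 h 25 min; less 30 min break → 6 h 55 min
Thu: 7:35 AM–1:48 PM = 6 h 13 min; less 30 min break → 5 h 43 min
Fri: 9:35 AM–4:43 PM = 7 h 8 min; less 30 min break → 6 h 38 min
Sat: 9:44 AM–9:29 PM = 11 h 45 min; less 30 min break → 11 h 15 min
Tue reg 5 h 39 min / OT 0 h 0 min; Wed reg 6 h 55 min / OT 0 h 0 min; Thu reg 5 h 43 min / OT 0 h 0 min; Fri reg 6 h 38 min / OT 0 h 0 min; Sat reg 8 h 0 min / OT 3 h 15 min.
Totals: regular 32 h 55 min, overtime 3 h 15 min.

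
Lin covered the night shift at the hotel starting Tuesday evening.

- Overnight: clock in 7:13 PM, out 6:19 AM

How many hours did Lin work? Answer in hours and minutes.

Overnight: 7:13 PM → midnight = 4 h 47 min; midnight → 6:19 AM = 6 h 19 min; span 11 h 6 min

11 h 6 min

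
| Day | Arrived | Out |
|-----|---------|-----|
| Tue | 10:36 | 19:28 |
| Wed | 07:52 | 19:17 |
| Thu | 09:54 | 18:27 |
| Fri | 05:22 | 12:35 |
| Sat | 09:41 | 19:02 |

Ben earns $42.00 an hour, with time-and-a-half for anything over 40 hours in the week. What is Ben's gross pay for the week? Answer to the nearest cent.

Tue: 10:36–19:28 = 8 h 52 min
Wed: 07:52–19:17 = 11 h 25 min
Thu: 09:54–18:27 = 8 h 33 min
Fri: 05:22–12:35 = 7 h 13 min
Sat: 09:41–19:02 = 9 h 21 min
Total worked: 45 h 24 min = 2724 min.
Regular 40 h 0 min = 2400 min at $42.00/h; overtime 5 h 24 min = 324 min at $63.00/h.
Pay = (2400 × $42.00 + 324 × $63.00) ÷ 60 = $2020.20.

$2020.20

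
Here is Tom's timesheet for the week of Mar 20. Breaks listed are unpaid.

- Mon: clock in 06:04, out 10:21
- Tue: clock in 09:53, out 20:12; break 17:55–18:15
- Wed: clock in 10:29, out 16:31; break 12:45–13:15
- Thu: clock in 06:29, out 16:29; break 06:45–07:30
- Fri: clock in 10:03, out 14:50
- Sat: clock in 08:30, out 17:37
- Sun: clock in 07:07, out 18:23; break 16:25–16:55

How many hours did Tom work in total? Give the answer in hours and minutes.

Mon: 06:04–10:21 = 4 h 17 min
Tue: 09:53–20:12 = 10 h 19 min; less 20 min break → 9 h 59 min
Wed: 10:29–16:31 = 6 h 2 min; less 30 min break → 5 h 32 min
Thu: 06:29–16:29 = 10 h 0 min; less 45 min break → 9 h 15 min
Fri: 10:03–14:50 = 4 h 47 min
Sat: 08:30–17:37 = 9 h 7 min
Sun: 07:07–18:23 = 11 h 16 min; less 30 min break → 10 h 46 min
Total: 4 h 17 min + 9 h 59 min + 5 h 32 min + 9 h 15 min + 4 h 47 min + 9 h 7 min + 10 h 46 min = 53 h 43 min.

53 h 43 min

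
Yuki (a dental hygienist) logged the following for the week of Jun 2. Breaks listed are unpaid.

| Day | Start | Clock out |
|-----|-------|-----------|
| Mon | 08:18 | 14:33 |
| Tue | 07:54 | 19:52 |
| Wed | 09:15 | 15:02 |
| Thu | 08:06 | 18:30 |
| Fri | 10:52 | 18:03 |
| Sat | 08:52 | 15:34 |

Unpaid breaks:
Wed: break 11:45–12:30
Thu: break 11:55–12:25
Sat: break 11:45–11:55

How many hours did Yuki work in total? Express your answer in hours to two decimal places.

46.87 hours

Mon: 08:18–14:33 = 6 h 15 min
Tue: 07:54–19:52 = 11 h 58 min
Wed: 09:15–15:02 = 5 h 47 min; less 45 min break → 5 h 2 min
Thu: 08:06–18:30 = 10 h 24 min; less 30 min break → 9 h 54 min
Fri: 10:52–18:03 = 7 h 11 min
Sat: 08:52–15:34 = 6 h 42 min; less 10 min break → 6 h 32 min
Total: 6 h 15 min + 11 h 58 min + 5 h 2 min + 9 h 54 min + 7 h 11 min + 6 h 32 min = 46 h 52 min.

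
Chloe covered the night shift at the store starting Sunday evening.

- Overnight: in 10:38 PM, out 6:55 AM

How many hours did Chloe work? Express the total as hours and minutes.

8 h 17 min

Overnight: 10:38 PM → midnight = 1 h 22 min; midnight → 6:55 AM = 6 h 55 min; span 8 h 17 min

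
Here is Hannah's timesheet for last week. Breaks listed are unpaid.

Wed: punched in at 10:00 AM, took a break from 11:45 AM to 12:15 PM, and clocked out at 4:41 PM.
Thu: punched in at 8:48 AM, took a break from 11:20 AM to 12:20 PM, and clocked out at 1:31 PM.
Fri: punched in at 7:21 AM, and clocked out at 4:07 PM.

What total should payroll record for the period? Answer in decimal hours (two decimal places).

18.67 hours

Wed: 10:00 AM–4:41 PM = 6 h 41 min; less 30 min break → 6 h 11 min
Thu: 8:48 AM–1:31 PM = 4 h 43 min; less 60 min break → 3 h 43 min
Fri: 7:21 AM–4:07 PM = 8 h 46 min
Total: 6 h 11 min + 3 h 43 min + 8 h 46 min = 18 h 40 min.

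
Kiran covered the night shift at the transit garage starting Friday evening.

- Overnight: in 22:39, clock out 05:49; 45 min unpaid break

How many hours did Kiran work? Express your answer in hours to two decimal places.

Overnight: 22:39 → midnight = 1 h 21 min; midnight → 05:49 = 5 h 49 min; span 7 h 10 min; less 45 min break → 6 h 25 min

6.42 hours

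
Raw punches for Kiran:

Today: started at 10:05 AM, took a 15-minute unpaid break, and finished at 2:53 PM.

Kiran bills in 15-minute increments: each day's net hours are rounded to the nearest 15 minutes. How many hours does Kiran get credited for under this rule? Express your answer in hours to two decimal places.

Today: 10:05 AM–2:53 PM = 4 h 48 min − 15 min = 4 h 33 min → rounds to 4 h 30 min

4.50 hours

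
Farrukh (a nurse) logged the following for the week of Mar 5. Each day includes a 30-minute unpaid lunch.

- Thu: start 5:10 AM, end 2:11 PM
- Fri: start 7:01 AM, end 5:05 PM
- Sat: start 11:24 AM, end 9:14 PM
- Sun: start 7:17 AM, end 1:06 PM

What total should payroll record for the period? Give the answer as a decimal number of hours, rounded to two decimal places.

Thu: 5:10 AM–2:11 PM = 9 h 1 min; less 30 min break → 8 h 31 min
Fri: 7:01 AM–5:05 PM = 10 h 4 min; less 30 min break → 9 h 34 min
Sat: 11:24 AM–9:14 PM = 9 h 50 min; less 30 min break → 9 h 20 min
Sun: 7:17 AM–1:06 PM = 5 h 49 min; less 30 min break → 5 h 19 min
Total: 8 h 31 min + 9 h 34 min + 9 h 20 min + 5 h 19 min = 32 h 44 min.

32.73 hours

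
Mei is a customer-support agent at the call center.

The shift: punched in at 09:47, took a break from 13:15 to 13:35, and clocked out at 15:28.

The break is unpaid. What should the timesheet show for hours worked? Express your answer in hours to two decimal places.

The shift: 09:47–15:28 = 5 h 41 min; less 20 min break → 5 h 21 min

5.35 hours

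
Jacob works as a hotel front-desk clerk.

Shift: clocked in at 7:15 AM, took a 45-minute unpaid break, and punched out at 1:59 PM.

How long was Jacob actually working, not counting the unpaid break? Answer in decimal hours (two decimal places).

5.98 hours

Shift: 7:15 AM–1:59 PM = 6 h 44 min; less 45 min break → 5 h 59 min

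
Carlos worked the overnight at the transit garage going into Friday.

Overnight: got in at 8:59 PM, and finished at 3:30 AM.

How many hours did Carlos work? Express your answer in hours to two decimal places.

Overnight: 8:59 PM → midnight = 3 h 1 min; midnight → 3:30 AM = 3 h 30 min; span 6 h 31 min

6.52 hours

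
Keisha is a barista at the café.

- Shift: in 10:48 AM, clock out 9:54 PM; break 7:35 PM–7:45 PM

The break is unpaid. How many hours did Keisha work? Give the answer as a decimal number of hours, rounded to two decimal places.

10.93 hours

Shift: 10:48 AM–9:54 PM = 11 h 6 min; less 10 min break → 10 h 56 min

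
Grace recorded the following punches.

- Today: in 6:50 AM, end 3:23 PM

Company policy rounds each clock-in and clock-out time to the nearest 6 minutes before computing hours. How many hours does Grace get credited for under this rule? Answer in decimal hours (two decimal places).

8.60 hours

Today: in 6:50 AM→6:48 AM, out 3:23 PM→3:24 PM; 8 h 36 min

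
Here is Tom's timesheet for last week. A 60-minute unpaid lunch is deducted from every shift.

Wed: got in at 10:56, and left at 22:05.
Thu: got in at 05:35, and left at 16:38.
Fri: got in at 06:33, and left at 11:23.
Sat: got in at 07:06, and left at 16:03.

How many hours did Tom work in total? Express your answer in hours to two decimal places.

Wed: 10:56–22:05 = 11 h 9 min; less 60 min break → 10 h 9 min
Thu: 05:35–16:38 = 11 h 3 min; less 60 min break → 10 h 3 min
Fri: 06:33–11:23 = 4 h 50 min; less 60 min break → 3 h 50 min
Sat: 07:06–16:03 = 8 h 57 min; less 60 min break → 7 h 57 min
Total: 10 h 9 min + 10 h 3 min + 3 h 50 min + 7 h 57 min = 31 h 59 min.

31.98 hours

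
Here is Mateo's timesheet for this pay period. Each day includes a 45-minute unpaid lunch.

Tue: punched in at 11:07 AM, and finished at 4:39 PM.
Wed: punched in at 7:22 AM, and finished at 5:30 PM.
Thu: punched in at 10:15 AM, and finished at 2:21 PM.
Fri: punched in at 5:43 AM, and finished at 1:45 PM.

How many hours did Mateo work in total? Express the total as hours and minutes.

Tue: 11:07 AM–4:39 PM = 5 h 32 min; less 45 min break → 4 h 47 min
Wed: 7:22 AM–5:30 PM = 10 h 8 min; less 45 min break → 9 h 23 min
Thu: 10:15 AM–2:21 PM = 4 h 6 min; less 45 min break → 3 h 21 min
Fri: 5:43 AM–1:45 PM = 8 h 2 min; less 45 min break → 7 h 17 min
Total: 4 h 47 min + 9 h 23 min + 3 h 21 min + 7 h 17 min = 24 h 48 min.

24 h 48 min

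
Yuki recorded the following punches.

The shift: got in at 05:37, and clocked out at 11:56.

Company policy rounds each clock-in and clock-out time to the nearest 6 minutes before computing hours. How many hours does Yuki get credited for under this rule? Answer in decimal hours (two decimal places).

The shift: in 05:37→05:36, out 11:56→11:54; 6 h 18 min

6.30 hours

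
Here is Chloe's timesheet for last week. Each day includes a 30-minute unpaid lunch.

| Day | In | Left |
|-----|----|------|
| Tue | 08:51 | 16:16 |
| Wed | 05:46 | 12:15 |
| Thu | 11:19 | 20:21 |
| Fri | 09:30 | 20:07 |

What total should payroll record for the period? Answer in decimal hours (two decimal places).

Tue: 08:51–16:16 = 7 h 25 min; less 30 min break → 6 h 55 min
Wed: 05:46–12:15 = 6 h 29 min; less 30 min break → 5 h 59 min
Thu: 11:19–20:21 = 9 h 2 min; less 30 min break → 8 h 32 min
Fri: 09:30–20:07 = 10 h 37 min; less 30 min break → 10 h 7 min
Total: 6 h 55 min + 5 h 59 min + 8 h 32 min + 10 h 7 min = 31 h 33 min.

31.55 hours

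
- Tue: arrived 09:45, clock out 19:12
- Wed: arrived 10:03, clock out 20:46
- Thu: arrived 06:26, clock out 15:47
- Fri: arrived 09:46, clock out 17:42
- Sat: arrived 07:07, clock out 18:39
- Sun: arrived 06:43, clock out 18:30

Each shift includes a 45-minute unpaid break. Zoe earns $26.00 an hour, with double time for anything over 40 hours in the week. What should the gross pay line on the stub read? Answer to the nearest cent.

Tue: 09:45–19:12 = 9 h 27 min; less 45 min break → 8 h 42 min
Wed: 10:03–20:46 = 10 h 43 min; less 45 min break → 9 h 58 min
Thu: 06:26–15:47 = 9 h 21 min; less 45 min break → 8 h 36 min
Fri: 09:46–17:42 = 7 h 56 min; less 45 min break → 7 h 11 min
Sat: 07:07–18:39 = 11 h 32 min; less 45 min break → 10 h 47 min
Sun: 06:43–18:30 = 11 h 47 min; less 45 min break → 11 h 2 min
Total worked: 56 h 16 min = 3376 min.
Regular 40 h 0 min = 2400 min at $26.00/h; overtime 16 h 16 min = 976 min at $52.00/h.
Pay = (2400 × $26.00 + 976 × $52.00) ÷ 60 = $1885.87.

$1885.87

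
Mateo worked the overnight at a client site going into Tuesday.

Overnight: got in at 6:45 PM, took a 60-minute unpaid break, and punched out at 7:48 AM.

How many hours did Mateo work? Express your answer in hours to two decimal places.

12.05 hours

Overnight: 6:45 PM → midnight = 5 h 15 min; midnight → 7:48 AM = 7 h 48 min; span 13 h 3 min; less 60 min break → 12 h 3 min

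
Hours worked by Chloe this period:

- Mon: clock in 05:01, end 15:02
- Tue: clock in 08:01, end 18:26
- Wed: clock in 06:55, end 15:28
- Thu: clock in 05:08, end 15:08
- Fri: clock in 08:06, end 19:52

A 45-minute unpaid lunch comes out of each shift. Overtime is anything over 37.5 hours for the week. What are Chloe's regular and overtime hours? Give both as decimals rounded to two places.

Regular 37.50 hours, overtime 9.50 hours

Mon: 05:01–15:02 = 10 h 1 min; less 45 min break → 9 h 16 min
Tue: 08:01–18:26 = 10 h 25 min; less 45 min break → 9 h 40 min
Wed: 06:55–15:28 = 8 h 33 min; less 45 min break → 7 h 48 min
Thu: 05:08–15:08 = 10 h 0 min; less 45 min break → 9 h 15 min
Fri: 08:06–19:52 = 11 h 46 min; less 45 min break → 11 h 1 min
Total worked: 47 h 0 min = 47.00 h.
Threshold 37.5 h → overtime 9 h 30 min, regular 37 h 30 min.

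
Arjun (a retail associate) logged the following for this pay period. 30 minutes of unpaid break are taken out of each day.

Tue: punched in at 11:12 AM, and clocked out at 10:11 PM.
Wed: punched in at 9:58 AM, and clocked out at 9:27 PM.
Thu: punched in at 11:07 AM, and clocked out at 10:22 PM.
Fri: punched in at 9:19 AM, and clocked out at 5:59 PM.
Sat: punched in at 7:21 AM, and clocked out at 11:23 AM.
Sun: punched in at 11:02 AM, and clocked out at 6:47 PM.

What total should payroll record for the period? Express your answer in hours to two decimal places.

Tue: 11:12 AM–10:11 PM = 10 h 59 min; less 30 min break → 10 h 29 min
Wed: 9:58 AM–9:27 PM = 11 h 29 min; less 30 min break → 10 h 59 min
Thu: 11:07 AM–10:22 PM = 11 h 15 min; less 30 min break → 10 h 45 min
Fri: 9:19 AM–5:59 PM = 8 h 40 min; less 30 min break → 8 h 10 min
Sat: 7:21 AM–11:23 AM = 4 h 2 min; less 30 min break → 3 h 32 min
Sun: 11:02 AM–6:47 PM = 7 h 45 min; less 30 min break → 7 h 15 min
Total: 10 h 29 min + 10 h 59 min + 10 h 45 min + 8 h 10 min + 3 h 32 min + 7 h 15 min = 51 h 10 min.

51.17 hours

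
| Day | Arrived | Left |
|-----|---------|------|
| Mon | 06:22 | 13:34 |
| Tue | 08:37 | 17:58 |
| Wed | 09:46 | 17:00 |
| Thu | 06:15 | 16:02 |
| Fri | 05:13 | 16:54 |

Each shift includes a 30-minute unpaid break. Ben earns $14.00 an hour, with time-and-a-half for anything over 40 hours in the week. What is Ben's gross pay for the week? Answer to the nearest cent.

$617.75

Mon: 06:22–13:34 = 7 h 12 min; less 30 min break → 6 h 42 min
Tue: 08:37–17:58 = 9 h 21 min; less 30 min break → 8 h 51 min
Wed: 09:46–17:00 = 7 h 14 min; less 30 min break → 6 h 44 min
Thu: 06:15–16:02 = 9 h 47 min; less 30 min break → 9 h 17 min
Fri: 05:13–16:54 = 11 h 41 min; less 30 min break → 11 h 11 min
Total worked: 42 h 45 min = 2565 min.
Regular 40 h 0 min = 2400 min at $14.00/h; overtime 2 h 45 min = 165 min at $21.00/h.
Pay = (2400 × $14.00 + 165 × $21.00) ÷ 60 = $617.75.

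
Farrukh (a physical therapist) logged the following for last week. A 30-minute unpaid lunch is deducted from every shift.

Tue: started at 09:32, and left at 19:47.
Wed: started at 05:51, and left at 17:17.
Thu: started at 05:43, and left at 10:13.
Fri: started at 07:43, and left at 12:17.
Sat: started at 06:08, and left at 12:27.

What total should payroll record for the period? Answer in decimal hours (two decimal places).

Tue: 09:32–19:47 = 10 h 15 min; less 30 min break → 9 h 45 min
Wed: 05:51–17:17 = 11 h 26 min; less 30 min break → 10 h 56 min
Thu: 05:43–10:13 = 4 h 30 min; less 30 min break → 4 h 0 min
Fri: 07:43–12:17 = 4 h 34 min; less 30 min break → 4 h 4 min
Sat: 06:08–12:27 = 6 h 19 min; less 30 min break → 5 h 49 min
Total: 9 h 45 min + 10 h 56 min + 4 h 0 min + 4 h 4 min + 5 h 49 min = 34 h 34 min.

34.57 hours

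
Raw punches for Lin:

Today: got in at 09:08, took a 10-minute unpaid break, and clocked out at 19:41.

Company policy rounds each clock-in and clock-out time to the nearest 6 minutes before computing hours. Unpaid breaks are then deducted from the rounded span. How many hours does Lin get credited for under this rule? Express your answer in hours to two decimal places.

Today: in 09:08→09:06, out 19:41→19:42; 10 h 36 min − 10 min = 10 h 26 min

10.43 hours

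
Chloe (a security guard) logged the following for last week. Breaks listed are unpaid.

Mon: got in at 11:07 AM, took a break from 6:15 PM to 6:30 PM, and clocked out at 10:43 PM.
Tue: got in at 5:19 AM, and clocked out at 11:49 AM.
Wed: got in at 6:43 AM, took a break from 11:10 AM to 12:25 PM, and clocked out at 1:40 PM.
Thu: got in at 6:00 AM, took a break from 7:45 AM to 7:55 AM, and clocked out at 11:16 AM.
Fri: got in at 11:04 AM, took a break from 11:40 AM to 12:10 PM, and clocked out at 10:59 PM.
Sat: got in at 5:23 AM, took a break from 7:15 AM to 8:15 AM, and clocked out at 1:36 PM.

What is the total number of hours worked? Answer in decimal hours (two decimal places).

47.28 hours

Mon: 11:07 AM–10:43 PM = 11 h 36 min; less 15 min break → 11 h 21 min
Tue: 5:19 AM–11:49 AM = 6 h 30 min
Wed: 6:43 AM–1:40 PM = 6 h 57 min; less 75 min break → 5 h 42 min
Thu: 6:00 AM–11:16 AM = 5 h 16 min; less 10 min break → 5 h 6 min
Fri: 11:04 AM–10:59 PM = 11 h 55 min; less 30 min break → 11 h 25 min
Sat: 5:23 AM–1:36 PM = 8 h 13 min; less 60 min break → 7 h 13 min
Total: 11 h 21 min + 6 h 30 min + 5 h 42 min + 5 h 6 min + 11 h 25 min + 7 h 13 min = 47 h 17 min.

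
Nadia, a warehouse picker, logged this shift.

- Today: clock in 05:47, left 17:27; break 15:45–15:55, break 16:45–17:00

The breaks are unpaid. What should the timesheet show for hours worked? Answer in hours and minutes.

Today: 05:47–17:27 = 11 h 40 min; less 25 min break → 11 h 15 min

11 h 15 min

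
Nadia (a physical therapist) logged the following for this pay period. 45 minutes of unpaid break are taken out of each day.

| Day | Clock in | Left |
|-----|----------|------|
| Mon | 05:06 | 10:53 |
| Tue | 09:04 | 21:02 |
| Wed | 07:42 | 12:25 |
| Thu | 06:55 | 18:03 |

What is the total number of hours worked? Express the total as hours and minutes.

Mon: 05:06–10:53 = 5 h 47 min; less 45 min break → 5 h 2 min
Tue: 09:04–21:02 = 11 h 58 min; less 45 min break → 11 h 13 min
Wed: 07:42–12:25 = 4 h 43 min; less 45 min break → 3 h 58 min
Thu: 06:55–18:03 = 11 h 8 min; less 45 min break → 10 h 23 min
Total: 5 h 2 min + 11 h 13 min + 3 h 58 min + 10 h 23 min = 30 h 36 min.

30 h 36 min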